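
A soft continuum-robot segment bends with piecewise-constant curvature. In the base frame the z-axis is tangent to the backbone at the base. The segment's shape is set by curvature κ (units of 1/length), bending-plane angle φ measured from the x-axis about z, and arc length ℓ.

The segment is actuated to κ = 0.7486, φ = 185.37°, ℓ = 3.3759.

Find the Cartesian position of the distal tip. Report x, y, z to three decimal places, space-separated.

-2.417 -0.227 0.770

θ = κ·ℓ = 0.7486 × 3.3759 = 2.52720 rad
ρ = (1 − cos θ)/κ = (1 − -0.81712)/0.7486 = 2.42736
z = sin θ / κ = 0.57646/0.7486 = 0.77006
x = ρ cos φ = 2.42736 × cos(185.37°) = -2.41671
y = ρ sin φ = 2.42736 × sin(185.37°) = -0.22717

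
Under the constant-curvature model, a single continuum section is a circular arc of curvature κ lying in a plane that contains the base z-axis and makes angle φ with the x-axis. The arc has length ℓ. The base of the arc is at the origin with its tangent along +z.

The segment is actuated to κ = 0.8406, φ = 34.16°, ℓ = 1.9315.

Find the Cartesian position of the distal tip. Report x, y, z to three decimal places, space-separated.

θ = κ·ℓ = 0.8406 × 1.9315 = 1.62362 rad
ρ = (1 − cos θ)/κ = (1 − -0.05280)/0.8406 = 1.25244
z = sin θ / κ = 0.99861/0.8406 = 1.18797
x = ρ cos φ = 1.25244 × cos(34.16°) = 1.03636
y = ρ sin φ = 1.25244 × sin(34.16°) = 0.70325

1.036 0.703 1.188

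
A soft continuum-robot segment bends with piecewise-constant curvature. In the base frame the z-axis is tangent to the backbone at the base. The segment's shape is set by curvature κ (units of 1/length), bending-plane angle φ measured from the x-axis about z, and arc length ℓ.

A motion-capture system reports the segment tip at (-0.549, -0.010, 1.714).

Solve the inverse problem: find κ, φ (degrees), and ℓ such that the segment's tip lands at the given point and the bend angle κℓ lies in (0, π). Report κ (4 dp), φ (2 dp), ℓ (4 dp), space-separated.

ρ = √(x²+y²) = √(-0.549² + -0.010²) = 0.54909
φ = atan2(y, x) mod 360° = atan2(-0.010, -0.549) = 181.0435°
|p|² = ρ² + z² = 0.54909² + 1.714² = 3.23930
κ = 2ρ / |p|² = 2×0.54909 / 3.23930 = 0.33902
θ = 2·atan2(ρ, z) = 2·atan2(0.54909, 1.714) = 0.62005 rad
ℓ = θ/κ = 0.62005/0.33902 = 1.82896

0.3390 181.04 1.8290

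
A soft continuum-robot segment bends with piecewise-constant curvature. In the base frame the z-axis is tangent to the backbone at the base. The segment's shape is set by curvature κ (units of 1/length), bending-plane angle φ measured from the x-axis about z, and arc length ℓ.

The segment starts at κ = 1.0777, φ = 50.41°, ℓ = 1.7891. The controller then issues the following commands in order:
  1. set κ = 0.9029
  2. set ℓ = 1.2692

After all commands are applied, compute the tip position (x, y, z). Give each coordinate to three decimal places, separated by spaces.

initial: κ=1.0777, φ=50.41°, ℓ=1.7891
cmd 1: set κ=0.9029 → (κ,φ,ℓ)=(0.9029,50.41°,1.7891) → tip=(0.7373,0.8915,1.1064)
cmd 2: set ℓ=1.2692 → (κ,φ,ℓ)=(0.9029,50.41°,1.2692) → tip=(0.4149,0.5017,1.0091)

0.415 0.502 1.009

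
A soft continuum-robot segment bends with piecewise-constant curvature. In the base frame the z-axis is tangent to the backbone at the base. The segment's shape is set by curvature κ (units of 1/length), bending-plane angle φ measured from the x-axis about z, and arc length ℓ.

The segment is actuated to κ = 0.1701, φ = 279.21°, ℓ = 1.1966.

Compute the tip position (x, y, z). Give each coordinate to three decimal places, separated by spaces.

θ = κ·ℓ = 0.1701 × 1.1966 = 0.20354 rad
ρ = (1 − cos θ)/κ = (1 − 0.97936)/0.1701 = 0.12136
z = sin θ / κ = 0.20214/0.1701 = 1.18835
x = ρ cos φ = 0.12136 × cos(279.21°) = 0.01942
y = ρ sin φ = 0.12136 × sin(279.21°) = -0.11979

0.019 -0.120 1.188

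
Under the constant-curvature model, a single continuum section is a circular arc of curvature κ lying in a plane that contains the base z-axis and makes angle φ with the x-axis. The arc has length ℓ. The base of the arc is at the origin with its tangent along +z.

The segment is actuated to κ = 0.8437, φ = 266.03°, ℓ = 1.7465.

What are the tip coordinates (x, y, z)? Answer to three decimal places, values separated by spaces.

θ = κ·ℓ = 0.8437 × 1.7465 = 1.47352 rad
ρ = (1 − cos θ)/κ = (1 − 0.09712)/0.8437 = 1.07014
z = sin θ / κ = 0.99527/0.8437 = 1.17965
x = ρ cos φ = 1.07014 × cos(266.03°) = -0.07409
y = ρ sin φ = 1.07014 × sin(266.03°) = -1.06757

-0.074 -1.068 1.180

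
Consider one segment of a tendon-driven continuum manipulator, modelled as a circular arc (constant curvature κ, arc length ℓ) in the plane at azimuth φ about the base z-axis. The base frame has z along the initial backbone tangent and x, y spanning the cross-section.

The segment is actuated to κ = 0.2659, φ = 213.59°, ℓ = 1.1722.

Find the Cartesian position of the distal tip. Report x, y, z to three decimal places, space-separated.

-0.151 -0.100 1.153

θ = κ·ℓ = 0.2659 × 1.1722 = 0.31169 rad
ρ = (1 − cos θ)/κ = (1 − 0.95182)/0.2659 = 0.18121
z = sin θ / κ = 0.30667/0.2659 = 1.15331
x = ρ cos φ = 0.18121 × cos(213.59°) = -0.15095
y = ρ sin φ = 0.18121 × sin(213.59°) = -0.10025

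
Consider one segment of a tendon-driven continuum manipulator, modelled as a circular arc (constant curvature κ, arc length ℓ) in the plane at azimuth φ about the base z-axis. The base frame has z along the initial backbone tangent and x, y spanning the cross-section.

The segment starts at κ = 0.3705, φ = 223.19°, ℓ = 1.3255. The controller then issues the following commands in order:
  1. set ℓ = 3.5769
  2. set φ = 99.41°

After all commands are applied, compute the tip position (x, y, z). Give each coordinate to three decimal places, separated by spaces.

-0.334 2.015 2.618

initial: κ=0.3705, φ=223.19°, ℓ=1.3255
cmd 1: set ℓ=3.5769 → (κ,φ,ℓ)=(0.3705,223.19°,3.5769) → tip=(-1.4895,-1.3982,2.6181)
cmd 2: set φ=99.41° → (κ,φ,ℓ)=(0.3705,99.41°,3.5769) → tip=(-0.3340,2.0154,2.6181)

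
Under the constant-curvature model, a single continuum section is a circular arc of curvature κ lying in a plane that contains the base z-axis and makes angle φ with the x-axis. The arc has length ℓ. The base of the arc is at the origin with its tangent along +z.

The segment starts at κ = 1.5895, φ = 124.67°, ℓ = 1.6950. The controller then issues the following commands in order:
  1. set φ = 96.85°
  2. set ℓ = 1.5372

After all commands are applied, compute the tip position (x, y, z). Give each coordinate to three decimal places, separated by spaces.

initial: κ=1.5895, φ=124.67°, ℓ=1.6950
cmd 1: set φ=96.85° → (κ,φ,ℓ)=(1.5895,96.85°,1.6950) → tip=(-0.1427,1.1878,0.2722)
cmd 2: set ℓ=1.5372 → (κ,φ,ℓ)=(1.5895,96.85°,1.5372) → tip=(-0.1325,1.1031,0.4044)

-0.133 1.103 0.404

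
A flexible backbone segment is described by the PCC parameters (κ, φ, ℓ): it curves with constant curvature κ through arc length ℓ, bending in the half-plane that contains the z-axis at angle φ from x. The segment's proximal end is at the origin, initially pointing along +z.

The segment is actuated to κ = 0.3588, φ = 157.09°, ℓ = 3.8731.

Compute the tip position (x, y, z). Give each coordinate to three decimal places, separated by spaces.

-2.105 0.890 2.741

θ = κ·ℓ = 0.3588 × 3.8731 = 1.38967 rad
ρ = (1 − cos θ)/κ = (1 − 0.18014)/0.3588 = 2.28501
z = sin θ / κ = 0.98364/0.3588 = 2.74147
x = ρ cos φ = 2.28501 × cos(157.09°) = -2.10476
y = ρ sin φ = 2.28501 × sin(157.09°) = 0.88952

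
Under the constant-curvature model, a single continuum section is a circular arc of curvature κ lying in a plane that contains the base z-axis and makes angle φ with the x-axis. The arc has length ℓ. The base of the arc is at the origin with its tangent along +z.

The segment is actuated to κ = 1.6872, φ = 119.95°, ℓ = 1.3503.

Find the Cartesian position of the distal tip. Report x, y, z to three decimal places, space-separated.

-0.488 0.847 0.450

θ = κ·ℓ = 1.6872 × 1.3503 = 2.27823 rad
ρ = (1 − cos θ)/κ = (1 − -0.64988)/1.6872 = 0.97788
z = sin θ / κ = 0.76003/1.6872 = 0.45047
x = ρ cos φ = 0.97788 × cos(119.95°) = -0.48820
y = ρ sin φ = 0.97788 × sin(119.95°) = 0.84730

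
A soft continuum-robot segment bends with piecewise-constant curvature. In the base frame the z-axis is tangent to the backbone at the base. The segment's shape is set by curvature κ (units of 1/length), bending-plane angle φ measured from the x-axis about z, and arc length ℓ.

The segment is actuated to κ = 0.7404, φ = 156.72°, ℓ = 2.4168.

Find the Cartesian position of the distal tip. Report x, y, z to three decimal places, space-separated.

-1.510 0.650 1.318

θ = κ·ℓ = 0.7404 × 2.4168 = 1.78940 rad
ρ = (1 − cos θ)/κ = (1 − -0.21687)/0.7404 = 1.64352
z = sin θ / κ = 0.97620/0.7404 = 1.31848
x = ρ cos φ = 1.64352 × cos(156.72°) = -1.50972
y = ρ sin φ = 1.64352 × sin(156.72°) = 0.64956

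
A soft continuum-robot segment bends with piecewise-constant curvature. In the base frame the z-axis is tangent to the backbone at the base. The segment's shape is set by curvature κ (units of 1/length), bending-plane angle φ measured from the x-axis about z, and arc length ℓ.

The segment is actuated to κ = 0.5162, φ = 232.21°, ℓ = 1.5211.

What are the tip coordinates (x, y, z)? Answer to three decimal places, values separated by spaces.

θ = κ·ℓ = 0.5162 × 1.5211 = 0.78519 rad
ρ = (1 − cos θ)/κ = (1 − 0.70725)/0.5162 = 0.56712
z = sin θ / κ = 0.70696/0.5162 = 1.36955
x = ρ cos φ = 0.56712 × cos(232.21°) = -0.34751
y = ρ sin φ = 0.56712 × sin(232.21°) = -0.44817

-0.348 -0.448 1.370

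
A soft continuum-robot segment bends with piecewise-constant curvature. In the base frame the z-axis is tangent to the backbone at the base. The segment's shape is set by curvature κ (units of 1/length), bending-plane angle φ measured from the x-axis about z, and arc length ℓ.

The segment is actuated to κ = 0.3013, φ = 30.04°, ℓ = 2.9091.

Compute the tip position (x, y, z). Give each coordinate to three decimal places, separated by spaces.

1.035 0.598 2.551

θ = κ·ℓ = 0.3013 × 2.9091 = 0.87651 rad
ρ = (1 − cos θ)/κ = (1 − 0.63984)/0.3013 = 1.19537
z = sin θ / κ = 0.76851/0.3013 = 2.55065
x = ρ cos φ = 1.19537 × cos(30.04°) = 1.03480
y = ρ sin φ = 1.19537 × sin(30.04°) = 0.59841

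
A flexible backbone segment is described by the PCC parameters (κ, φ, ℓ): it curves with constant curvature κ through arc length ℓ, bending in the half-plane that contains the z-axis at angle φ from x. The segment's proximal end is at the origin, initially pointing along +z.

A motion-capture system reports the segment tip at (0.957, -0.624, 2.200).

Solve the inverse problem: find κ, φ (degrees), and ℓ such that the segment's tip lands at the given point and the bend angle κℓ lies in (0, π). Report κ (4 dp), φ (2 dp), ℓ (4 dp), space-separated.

ρ = √(x²+y²) = √(0.957² + -0.624²) = 1.14246
φ = atan2(y, x) mod 360° = atan2(-0.624, 0.957) = 326.8941°
|p|² = ρ² + z² = 1.14246² + 2.200² = 6.14523
κ = 2ρ / |p|² = 2×1.14246 / 6.14523 = 0.37182
θ = 2·atan2(ρ, z) = 2·atan2(1.14246, 2.200) = 0.95794 rad
ℓ = θ/κ = 0.95794/0.37182 = 2.57634

0.3718 326.89 2.5763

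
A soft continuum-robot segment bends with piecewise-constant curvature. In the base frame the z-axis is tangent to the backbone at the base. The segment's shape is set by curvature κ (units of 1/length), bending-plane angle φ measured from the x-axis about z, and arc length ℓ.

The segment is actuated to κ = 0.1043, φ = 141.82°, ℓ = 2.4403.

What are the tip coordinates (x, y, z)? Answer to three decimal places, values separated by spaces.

θ = κ·ℓ = 0.1043 × 2.4403 = 0.25452 rad
ρ = (1 − cos θ)/κ = (1 − 0.96778)/0.1043 = 0.30888
z = sin θ / κ = 0.25178/0.1043 = 2.41404
x = ρ cos φ = 0.30888 × cos(141.82°) = -0.24281
y = ρ sin φ = 0.30888 × sin(141.82°) = 0.19093

-0.243 0.191 2.414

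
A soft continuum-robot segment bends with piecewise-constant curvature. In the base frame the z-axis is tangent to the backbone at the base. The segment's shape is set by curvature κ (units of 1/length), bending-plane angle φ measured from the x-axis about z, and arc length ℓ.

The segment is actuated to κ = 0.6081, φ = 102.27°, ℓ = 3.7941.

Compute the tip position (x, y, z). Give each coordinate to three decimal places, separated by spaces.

-0.584 2.686 1.218

θ = κ·ℓ = 0.6081 × 3.7941 = 2.30719 rad
ρ = (1 − cos θ)/κ = (1 − -0.67162)/0.6081 = 2.74893
z = sin θ / κ = 0.74089/0.6081 = 1.21838
x = ρ cos φ = 2.74893 × cos(102.27°) = -0.58420
y = ρ sin φ = 2.74893 × sin(102.27°) = 2.68613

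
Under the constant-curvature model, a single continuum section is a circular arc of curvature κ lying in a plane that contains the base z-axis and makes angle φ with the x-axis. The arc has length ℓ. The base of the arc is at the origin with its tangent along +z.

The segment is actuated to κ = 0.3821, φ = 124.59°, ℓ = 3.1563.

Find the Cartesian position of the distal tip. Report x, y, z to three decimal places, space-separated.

-0.956 1.386 2.445

θ = κ·ℓ = 0.3821 × 3.1563 = 1.20602 rad
ρ = (1 − cos θ)/κ = (1 − 0.35674)/0.3821 = 1.68349
z = sin θ / κ = 0.93420/0.3821 = 2.44492
x = ρ cos φ = 1.68349 × cos(124.59°) = -0.95572
y = ρ sin φ = 1.68349 × sin(124.59°) = 1.38591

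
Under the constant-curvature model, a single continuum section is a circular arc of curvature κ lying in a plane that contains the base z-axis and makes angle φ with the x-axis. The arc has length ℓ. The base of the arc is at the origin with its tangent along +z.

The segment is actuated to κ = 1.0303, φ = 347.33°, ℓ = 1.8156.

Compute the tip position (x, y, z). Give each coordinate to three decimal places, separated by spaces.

1.227 -0.276 0.927

θ = κ·ℓ = 1.0303 × 1.8156 = 1.87061 rad
ρ = (1 − cos θ)/κ = (1 − -0.29534)/1.0303 = 1.25725
z = sin θ / κ = 0.95539/1.0303 = 0.92729
x = ρ cos φ = 1.25725 × cos(347.33°) = 1.22664
y = ρ sin φ = 1.25725 × sin(347.33°) = -0.27576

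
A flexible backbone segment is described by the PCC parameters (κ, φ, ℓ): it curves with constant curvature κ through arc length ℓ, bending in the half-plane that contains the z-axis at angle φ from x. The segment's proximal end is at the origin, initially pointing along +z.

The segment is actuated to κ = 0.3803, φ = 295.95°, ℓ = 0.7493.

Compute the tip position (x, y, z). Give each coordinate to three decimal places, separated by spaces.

0.046 -0.095 0.739

θ = κ·ℓ = 0.3803 × 0.7493 = 0.28496 rad
ρ = (1 − cos θ)/κ = (1 − 0.95967)/0.3803 = 0.10604
z = sin θ / κ = 0.28112/0.3803 = 0.73920
x = ρ cos φ = 0.10604 × cos(295.95°) = 0.04640
y = ρ sin φ = 0.10604 × sin(295.95°) = -0.09535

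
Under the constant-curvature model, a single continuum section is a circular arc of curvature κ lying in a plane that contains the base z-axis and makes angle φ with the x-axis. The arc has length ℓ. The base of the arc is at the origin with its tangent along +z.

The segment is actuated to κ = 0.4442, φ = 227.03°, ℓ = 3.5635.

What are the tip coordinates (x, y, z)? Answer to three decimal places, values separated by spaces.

-1.553 -1.667 2.251

θ = κ·ℓ = 0.4442 × 3.5635 = 1.58291 rad
ρ = (1 − cos θ)/κ = (1 − -0.01211)/0.4442 = 2.27850
z = sin θ / κ = 0.99993/0.4442 = 2.25107
x = ρ cos φ = 2.27850 × cos(227.03°) = -1.55306
y = ρ sin φ = 2.27850 × sin(227.03°) = -1.66720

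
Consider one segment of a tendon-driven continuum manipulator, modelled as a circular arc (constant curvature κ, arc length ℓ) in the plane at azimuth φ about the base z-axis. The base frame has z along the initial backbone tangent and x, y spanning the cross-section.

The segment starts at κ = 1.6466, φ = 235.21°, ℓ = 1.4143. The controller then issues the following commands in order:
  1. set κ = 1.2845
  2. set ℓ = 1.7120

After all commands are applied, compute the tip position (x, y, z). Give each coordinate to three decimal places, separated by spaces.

initial: κ=1.6466, φ=235.21°, ℓ=1.4143
cmd 1: set κ=1.2845 → (κ,φ,ℓ)=(1.2845,235.21°,1.4143) → tip=(-0.5523,-0.7950,0.7551)
cmd 2: set ℓ=1.7120 → (κ,φ,ℓ)=(1.2845,235.21°,1.7120) → tip=(-0.7053,-1.0151,0.6299)

-0.705 -1.015 0.630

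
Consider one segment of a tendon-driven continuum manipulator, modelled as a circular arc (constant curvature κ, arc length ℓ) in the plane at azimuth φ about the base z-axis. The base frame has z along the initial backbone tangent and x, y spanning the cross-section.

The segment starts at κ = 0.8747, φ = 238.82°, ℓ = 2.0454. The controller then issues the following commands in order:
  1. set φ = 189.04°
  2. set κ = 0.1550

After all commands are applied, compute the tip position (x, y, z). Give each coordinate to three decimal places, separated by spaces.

-0.318 -0.051 2.011

initial: κ=0.8747, φ=238.82°, ℓ=2.0454
cmd 1: set φ=189.04° → (κ,φ,ℓ)=(0.8747,189.04°,2.0454) → tip=(-1.3736,-0.2185,1.1161)
cmd 2: set κ=0.1550 → (κ,φ,ℓ)=(0.1550,189.04°,2.0454) → tip=(-0.3175,-0.0505,2.0113)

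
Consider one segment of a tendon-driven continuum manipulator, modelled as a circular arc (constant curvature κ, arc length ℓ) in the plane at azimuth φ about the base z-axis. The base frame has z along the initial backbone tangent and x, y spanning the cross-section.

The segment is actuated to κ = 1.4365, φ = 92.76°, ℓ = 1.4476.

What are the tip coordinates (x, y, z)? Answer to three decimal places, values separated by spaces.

θ = κ·ℓ = 1.4365 × 1.4476 = 2.07948 rad
ρ = (1 − cos θ)/κ = (1 − -0.48703)/1.4365 = 1.03517
z = sin θ / κ = 0.87339/1.4365 = 0.60800
x = ρ cos φ = 1.03517 × cos(92.76°) = -0.04985
y = ρ sin φ = 1.03517 × sin(92.76°) = 1.03397

-0.050 1.034 0.608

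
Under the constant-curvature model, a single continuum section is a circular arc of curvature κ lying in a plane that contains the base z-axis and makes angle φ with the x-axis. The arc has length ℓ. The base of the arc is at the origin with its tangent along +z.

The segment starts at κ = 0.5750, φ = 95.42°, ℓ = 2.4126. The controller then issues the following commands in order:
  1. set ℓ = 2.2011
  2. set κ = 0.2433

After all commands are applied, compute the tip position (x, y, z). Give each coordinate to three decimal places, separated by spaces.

initial: κ=0.5750, φ=95.42°, ℓ=2.4126
cmd 1: set ℓ=2.2011 → (κ,φ,ℓ)=(0.5750,95.42°,2.2011) → tip=(-0.1149,1.2112,1.6588)
cmd 2: set κ=0.2433 → (κ,φ,ℓ)=(0.2433,95.42°,2.2011) → tip=(-0.0544,0.5729,2.0974)

-0.054 0.573 2.097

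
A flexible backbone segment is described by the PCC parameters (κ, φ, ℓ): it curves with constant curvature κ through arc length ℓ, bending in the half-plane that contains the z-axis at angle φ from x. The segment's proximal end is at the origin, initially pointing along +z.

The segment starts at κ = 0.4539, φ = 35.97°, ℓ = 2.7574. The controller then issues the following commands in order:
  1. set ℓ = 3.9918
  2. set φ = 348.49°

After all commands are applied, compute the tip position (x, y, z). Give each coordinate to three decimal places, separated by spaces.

2.674 -0.545 2.139

initial: κ=0.4539, φ=35.97°, ℓ=2.7574
cmd 1: set ℓ=3.9918 → (κ,φ,ℓ)=(0.4539,35.97°,3.9918) → tip=(2.2088,1.6030,2.1394)
cmd 2: set φ=348.49° → (κ,φ,ℓ)=(0.4539,348.49°,3.9918) → tip=(2.6742,-0.5446,2.1394)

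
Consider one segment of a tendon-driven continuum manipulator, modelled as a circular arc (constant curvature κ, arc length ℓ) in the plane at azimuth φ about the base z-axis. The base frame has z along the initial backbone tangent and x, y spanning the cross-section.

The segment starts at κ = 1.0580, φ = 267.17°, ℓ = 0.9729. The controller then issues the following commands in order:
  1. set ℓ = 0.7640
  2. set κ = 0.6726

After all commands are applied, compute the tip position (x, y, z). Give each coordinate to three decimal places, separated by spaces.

-0.009 -0.192 0.731

initial: κ=1.0580, φ=267.17°, ℓ=0.9729
cmd 1: set ℓ=0.7640 → (κ,φ,ℓ)=(1.0580,267.17°,0.7640) → tip=(-0.0144,-0.2920,0.6835)
cmd 2: set κ=0.6726 → (κ,φ,ℓ)=(0.6726,267.17°,0.7640) → tip=(-0.0095,-0.1918,0.7308)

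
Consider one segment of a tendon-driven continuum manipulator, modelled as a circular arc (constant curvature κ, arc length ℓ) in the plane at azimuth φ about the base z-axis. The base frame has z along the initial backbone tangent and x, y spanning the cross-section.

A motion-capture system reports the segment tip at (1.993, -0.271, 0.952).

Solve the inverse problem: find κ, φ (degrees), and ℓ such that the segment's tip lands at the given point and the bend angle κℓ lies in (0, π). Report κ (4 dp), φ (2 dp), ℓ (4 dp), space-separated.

ρ = √(x²+y²) = √(1.993² + -0.271²) = 2.01134
φ = atan2(y, x) mod 360° = atan2(-0.271, 1.993) = 352.2566°
|p|² = ρ² + z² = 2.01134² + 0.952² = 4.95179
κ = 2ρ / |p|² = 2×2.01134 / 4.95179 = 0.81237
θ = 2·atan2(ρ, z) = 2·atan2(2.01134, 0.952) = 2.25745 rad
ℓ = θ/κ = 2.25745/0.81237 = 2.77884

0.8124 352.26 2.7788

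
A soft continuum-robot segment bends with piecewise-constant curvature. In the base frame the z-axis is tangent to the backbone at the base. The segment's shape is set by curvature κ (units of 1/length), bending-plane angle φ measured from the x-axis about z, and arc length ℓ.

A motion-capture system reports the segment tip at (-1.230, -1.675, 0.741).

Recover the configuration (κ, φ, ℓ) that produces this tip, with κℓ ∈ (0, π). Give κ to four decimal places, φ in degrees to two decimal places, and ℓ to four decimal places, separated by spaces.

ρ = √(x²+y²) = √(-1.230² + -1.675²) = 2.07811
φ = atan2(y, x) mod 360° = atan2(-1.675, -1.230) = 233.7091°
|p|² = ρ² + z² = 2.07811² + 0.741² = 4.86761
κ = 2ρ / |p|² = 2×2.07811 / 4.86761 = 0.85385
θ = 2·atan2(ρ, z) = 2·atan2(2.07811, 0.741) = 2.45655 rad
ℓ = θ/κ = 2.45655/0.85385 = 2.87703

0.8539 233.71 2.8770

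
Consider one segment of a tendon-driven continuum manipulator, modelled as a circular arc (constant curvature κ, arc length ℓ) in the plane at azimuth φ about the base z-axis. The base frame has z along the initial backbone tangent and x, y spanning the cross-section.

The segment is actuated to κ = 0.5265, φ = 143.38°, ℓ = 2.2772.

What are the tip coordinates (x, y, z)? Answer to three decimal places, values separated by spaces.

-0.971 0.721 1.770

θ = κ·ℓ = 0.5265 × 2.2772 = 1.19895 rad
ρ = (1 − cos θ)/κ = (1 − 0.36334)/0.5265 = 1.20923
z = sin θ / κ = 0.93166/0.5265 = 1.76953
x = ρ cos φ = 1.20923 × cos(143.38°) = -0.97054
y = ρ sin φ = 1.20923 × sin(143.38°) = 0.72131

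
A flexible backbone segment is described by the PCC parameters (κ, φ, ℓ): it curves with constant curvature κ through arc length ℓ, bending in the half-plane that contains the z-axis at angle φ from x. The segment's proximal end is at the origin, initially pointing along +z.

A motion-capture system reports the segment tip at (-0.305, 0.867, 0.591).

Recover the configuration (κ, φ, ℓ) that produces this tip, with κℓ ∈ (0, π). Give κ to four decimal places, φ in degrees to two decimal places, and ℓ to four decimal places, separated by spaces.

ρ = √(x²+y²) = √(-0.305² + 0.867²) = 0.91908
φ = atan2(y, x) mod 360° = atan2(0.867, -0.305) = 109.3812°
|p|² = ρ² + z² = 0.91908² + 0.591² = 1.19399
κ = 2ρ / |p|² = 2×0.91908 / 1.19399 = 1.53951
θ = 2·atan2(ρ, z) = 2·atan2(0.91908, 0.591) = 1.99867 rad
ℓ = θ/κ = 1.99867/1.53951 = 1.29825

1.5395 109.38 1.2983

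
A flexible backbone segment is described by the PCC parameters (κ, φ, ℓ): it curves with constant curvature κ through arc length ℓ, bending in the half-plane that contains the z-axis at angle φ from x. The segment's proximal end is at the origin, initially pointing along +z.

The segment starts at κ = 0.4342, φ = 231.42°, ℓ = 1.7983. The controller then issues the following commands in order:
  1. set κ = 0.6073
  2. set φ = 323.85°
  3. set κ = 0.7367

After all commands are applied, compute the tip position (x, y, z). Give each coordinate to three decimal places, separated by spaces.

initial: κ=0.4342, φ=231.42°, ℓ=1.7983
cmd 1: set κ=0.6073 → (κ,φ,ℓ)=(0.6073,231.42°,1.7983) → tip=(-0.5539,-0.6943,1.4616)
cmd 2: set φ=323.85° → (κ,φ,ℓ)=(0.6073,323.85°,1.7983) → tip=(0.7172,-0.5239,1.4616)
cmd 3: set κ=0.7367 → (κ,φ,ℓ)=(0.7367,323.85°,1.7983) → tip=(0.8292,-0.6057,1.3165)

0.829 -0.606 1.317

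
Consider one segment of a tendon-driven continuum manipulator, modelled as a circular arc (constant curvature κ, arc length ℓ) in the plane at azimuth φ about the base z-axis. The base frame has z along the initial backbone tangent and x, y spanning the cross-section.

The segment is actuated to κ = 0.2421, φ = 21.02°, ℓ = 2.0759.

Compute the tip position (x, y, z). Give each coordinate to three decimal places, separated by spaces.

θ = κ·ℓ = 0.2421 × 2.0759 = 0.50258 rad
ρ = (1 − cos θ)/κ = (1 − 0.87634)/0.2421 = 0.51076
z = sin θ / κ = 0.48168/0.2421 = 1.98961
x = ρ cos φ = 0.51076 × cos(21.02°) = 0.47677
y = ρ sin φ = 0.51076 × sin(21.02°) = 0.18321

0.477 0.183 1.990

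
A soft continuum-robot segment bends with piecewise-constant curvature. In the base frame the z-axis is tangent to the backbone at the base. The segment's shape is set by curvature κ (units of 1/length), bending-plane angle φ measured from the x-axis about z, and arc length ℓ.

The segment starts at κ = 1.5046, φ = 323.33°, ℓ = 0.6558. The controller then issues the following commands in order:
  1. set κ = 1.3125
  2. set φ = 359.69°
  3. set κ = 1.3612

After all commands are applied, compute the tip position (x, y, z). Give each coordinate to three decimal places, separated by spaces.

0.274 -0.001 0.572

initial: κ=1.5046, φ=323.33°, ℓ=0.6558
cmd 1: set κ=1.3125 → (κ,φ,ℓ)=(1.3125,323.33°,0.6558) → tip=(0.2127,-0.1584,0.5778)
cmd 2: set φ=359.69° → (κ,φ,ℓ)=(1.3125,359.69°,0.6558) → tip=(0.2652,-0.0014,0.5778)
cmd 3: set κ=1.3612 → (κ,φ,ℓ)=(1.3612,359.69°,0.6558) → tip=(0.2738,-0.0015,0.5721)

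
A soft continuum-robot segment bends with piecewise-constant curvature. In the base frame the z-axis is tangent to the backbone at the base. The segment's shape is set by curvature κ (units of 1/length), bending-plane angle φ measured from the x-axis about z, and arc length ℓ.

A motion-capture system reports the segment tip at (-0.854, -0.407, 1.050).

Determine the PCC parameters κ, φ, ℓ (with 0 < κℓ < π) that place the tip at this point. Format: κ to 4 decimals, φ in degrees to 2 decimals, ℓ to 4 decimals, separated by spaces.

ρ = √(x²+y²) = √(-0.854² + -0.407²) = 0.94603
φ = atan2(y, x) mod 360° = atan2(-0.407, -0.854) = 205.4816°
|p|² = ρ² + z² = 0.94603² + 1.050² = 1.99747
κ = 2ρ / |p|² = 2×0.94603 / 1.99747 = 0.94723
θ = 2·atan2(ρ, z) = 2·atan2(0.94603, 1.050) = 1.46671 rad
ℓ = θ/κ = 1.46671/0.94723 = 1.54843

0.9472 205.48 1.5484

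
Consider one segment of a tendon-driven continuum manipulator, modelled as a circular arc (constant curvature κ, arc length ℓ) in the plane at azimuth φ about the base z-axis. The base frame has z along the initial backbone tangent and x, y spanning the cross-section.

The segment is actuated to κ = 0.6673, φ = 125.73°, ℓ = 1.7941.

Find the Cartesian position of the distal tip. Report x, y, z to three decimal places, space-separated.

θ = κ·ℓ = 0.6673 × 1.7941 = 1.19720 rad
ρ = (1 − cos θ)/κ = (1 − 0.36496)/0.6673 = 0.95165
z = sin θ / κ = 0.93102/0.6673 = 1.39521
x = ρ cos φ = 0.95165 × cos(125.73°) = -0.55573
y = ρ sin φ = 0.95165 × sin(125.73°) = 0.77253

-0.556 0.773 1.395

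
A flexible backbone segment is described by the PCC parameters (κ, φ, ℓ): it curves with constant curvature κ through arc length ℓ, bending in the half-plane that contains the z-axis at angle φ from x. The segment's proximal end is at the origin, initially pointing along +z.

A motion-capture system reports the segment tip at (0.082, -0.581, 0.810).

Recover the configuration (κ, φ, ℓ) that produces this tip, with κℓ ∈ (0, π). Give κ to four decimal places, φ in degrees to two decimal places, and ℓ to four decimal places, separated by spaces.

ρ = √(x²+y²) = √(0.082² + -0.581²) = 0.58676
φ = atan2(y, x) mod 360° = atan2(-0.581, 0.082) = 278.0334°
|p|² = ρ² + z² = 0.58676² + 0.810² = 1.00039
κ = 2ρ / |p|² = 2×0.58676 / 1.00039 = 1.17306
θ = 2·atan2(ρ, z) = 2·atan2(0.58676, 0.810) = 1.25382 rad
ℓ = θ/κ = 1.25382/1.17306 = 1.06884

1.1731 278.03 1.0688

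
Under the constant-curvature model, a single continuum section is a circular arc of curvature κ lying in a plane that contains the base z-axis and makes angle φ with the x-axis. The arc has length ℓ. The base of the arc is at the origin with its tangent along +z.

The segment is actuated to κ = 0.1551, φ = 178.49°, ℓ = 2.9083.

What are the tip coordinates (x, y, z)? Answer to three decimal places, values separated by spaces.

-0.645 0.017 2.811

θ = κ·ℓ = 0.1551 × 2.9083 = 0.45108 rad
ρ = (1 − cos θ)/κ = (1 − 0.89998)/0.1551 = 0.64489
z = sin θ / κ = 0.43594/0.1551 = 2.81067
x = ρ cos φ = 0.64489 × cos(178.49°) = -0.64466
y = ρ sin φ = 0.64489 × sin(178.49°) = 0.01699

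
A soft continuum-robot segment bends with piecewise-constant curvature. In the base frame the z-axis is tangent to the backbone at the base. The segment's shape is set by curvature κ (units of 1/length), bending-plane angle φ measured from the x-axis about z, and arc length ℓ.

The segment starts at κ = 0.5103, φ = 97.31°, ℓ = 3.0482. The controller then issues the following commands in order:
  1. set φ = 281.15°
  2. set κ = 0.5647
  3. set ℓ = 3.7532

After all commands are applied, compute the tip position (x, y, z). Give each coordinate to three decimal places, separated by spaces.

0.521 -2.644 1.511

initial: κ=0.5103, φ=97.31°, ℓ=3.0482
cmd 1: set φ=281.15° → (κ,φ,ℓ)=(0.5103,281.15°,3.0482) → tip=(0.3732,-1.8932,1.9594)
cmd 2: set κ=0.5647 → (κ,φ,ℓ)=(0.5647,281.15°,3.0482) → tip=(0.3938,-1.9980,1.7508)
cmd 3: set ℓ=3.7532 → (κ,φ,ℓ)=(0.5647,281.15°,3.7532) → tip=(0.5210,-2.6435,1.5110)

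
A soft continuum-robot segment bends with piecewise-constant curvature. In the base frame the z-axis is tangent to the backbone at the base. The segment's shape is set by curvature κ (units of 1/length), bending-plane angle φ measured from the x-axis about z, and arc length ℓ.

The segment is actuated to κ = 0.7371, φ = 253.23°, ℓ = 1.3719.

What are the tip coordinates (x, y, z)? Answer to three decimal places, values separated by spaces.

θ = κ·ℓ = 0.7371 × 1.3719 = 1.01123 rad
ρ = (1 − cos θ)/κ = (1 − 0.53082)/0.7371 = 0.63652
z = sin θ / κ = 0.84748/0.7371 = 1.14975
x = ρ cos φ = 0.63652 × cos(253.23°) = -0.18366
y = ρ sin φ = 0.63652 × sin(253.23°) = -0.60945

-0.184 -0.609 1.150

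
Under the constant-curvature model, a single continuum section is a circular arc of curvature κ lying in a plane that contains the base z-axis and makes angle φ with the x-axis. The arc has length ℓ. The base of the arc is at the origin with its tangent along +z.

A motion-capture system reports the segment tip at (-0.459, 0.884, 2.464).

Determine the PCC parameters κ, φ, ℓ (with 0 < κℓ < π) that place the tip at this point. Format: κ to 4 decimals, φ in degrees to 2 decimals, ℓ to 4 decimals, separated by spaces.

ρ = √(x²+y²) = √(-0.459² + 0.884²) = 0.99606
φ = atan2(y, x) mod 360° = atan2(0.884, -0.459) = 117.4397°
|p|² = ρ² + z² = 0.99606² + 2.464² = 7.06343
κ = 2ρ / |p|² = 2×0.99606 / 7.06343 = 0.28203
θ = 2·atan2(ρ, z) = 2·atan2(0.99606, 2.464) = 0.76832 rad
ℓ = θ/κ = 0.76832/0.28203 = 2.72423

0.2820 117.44 2.7242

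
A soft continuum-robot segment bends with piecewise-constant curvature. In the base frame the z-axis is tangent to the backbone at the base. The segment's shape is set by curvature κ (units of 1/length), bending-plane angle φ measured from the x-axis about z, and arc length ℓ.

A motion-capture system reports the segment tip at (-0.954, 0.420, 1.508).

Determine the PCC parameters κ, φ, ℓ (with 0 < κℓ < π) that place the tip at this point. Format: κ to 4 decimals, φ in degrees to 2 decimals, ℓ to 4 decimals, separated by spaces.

0.6203 156.24 1.9499

ρ = √(x²+y²) = √(-0.954² + 0.420²) = 1.04236
φ = atan2(y, x) mod 360° = atan2(0.420, -0.954) = 156.2384°
|p|² = ρ² + z² = 1.04236² + 1.508² = 3.36058
κ = 2ρ / |p|² = 2×1.04236 / 3.36058 = 0.62035
θ = 2·atan2(ρ, z) = 2·atan2(1.04236, 1.508) = 1.20962 rad
ℓ = θ/κ = 1.20962/0.62035 = 1.94991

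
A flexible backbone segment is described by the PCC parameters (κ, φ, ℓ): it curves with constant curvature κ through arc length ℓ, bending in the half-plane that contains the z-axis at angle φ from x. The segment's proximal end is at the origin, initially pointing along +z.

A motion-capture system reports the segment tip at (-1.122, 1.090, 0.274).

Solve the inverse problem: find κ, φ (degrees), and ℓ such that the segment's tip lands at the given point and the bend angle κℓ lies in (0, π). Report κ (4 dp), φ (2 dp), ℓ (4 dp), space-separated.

ρ = √(x²+y²) = √(-1.122² + 1.090²) = 1.56428
φ = atan2(y, x) mod 360° = atan2(1.090, -1.122) = 135.8288°
|p|² = ρ² + z² = 1.56428² + 0.274² = 2.52206
κ = 2ρ / |p|² = 2×1.56428 / 2.52206 = 1.24048
θ = 2·atan2(ρ, z) = 2·atan2(1.56428, 0.274) = 2.79479 rad
ℓ = θ/κ = 2.79479/1.24048 = 2.25299

1.2405 135.83 2.2530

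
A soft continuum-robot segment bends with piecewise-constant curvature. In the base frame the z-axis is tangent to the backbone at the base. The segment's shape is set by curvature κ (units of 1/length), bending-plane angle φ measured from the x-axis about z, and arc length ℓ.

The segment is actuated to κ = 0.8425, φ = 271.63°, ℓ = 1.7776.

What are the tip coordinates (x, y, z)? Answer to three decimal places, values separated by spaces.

0.031 -1.100 1.184

θ = κ·ℓ = 0.8425 × 1.7776 = 1.49763 rad
ρ = (1 − cos θ)/κ = (1 − 0.07310)/0.8425 = 1.10017
z = sin θ / κ = 0.99732/0.8425 = 1.18377
x = ρ cos φ = 1.10017 × cos(271.63°) = 0.03129
y = ρ sin φ = 1.10017 × sin(271.63°) = -1.09973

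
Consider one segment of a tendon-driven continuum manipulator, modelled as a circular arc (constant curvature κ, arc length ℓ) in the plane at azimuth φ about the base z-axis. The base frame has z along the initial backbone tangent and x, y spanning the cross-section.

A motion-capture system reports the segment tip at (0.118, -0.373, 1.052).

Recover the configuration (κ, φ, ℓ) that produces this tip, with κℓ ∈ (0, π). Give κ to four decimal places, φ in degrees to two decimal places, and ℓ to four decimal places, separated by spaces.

0.6211 287.55 1.1465

ρ = √(x²+y²) = √(0.118² + -0.373²) = 0.39122
φ = atan2(y, x) mod 360° = atan2(-0.373, 0.118) = 287.5550°
|p|² = ρ² + z² = 0.39122² + 1.052² = 1.25976
κ = 2ρ / |p|² = 2×0.39122 / 1.25976 = 0.62110
θ = 2·atan2(ρ, z) = 2·atan2(0.39122, 1.052) = 0.71207 rad
ℓ = θ/κ = 0.71207/0.62110 = 1.14646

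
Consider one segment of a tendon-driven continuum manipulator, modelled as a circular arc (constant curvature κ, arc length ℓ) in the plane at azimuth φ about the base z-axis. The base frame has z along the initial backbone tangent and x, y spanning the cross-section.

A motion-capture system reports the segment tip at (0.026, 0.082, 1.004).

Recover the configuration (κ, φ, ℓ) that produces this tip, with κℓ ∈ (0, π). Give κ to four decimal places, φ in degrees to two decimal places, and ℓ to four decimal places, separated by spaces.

0.1694 72.41 1.0089

ρ = √(x²+y²) = √(0.026² + 0.082²) = 0.08602
φ = atan2(y, x) mod 360° = atan2(0.082, 0.026) = 72.4076°
|p|² = ρ² + z² = 0.08602² + 1.004² = 1.01542
κ = 2ρ / |p|² = 2×0.08602 / 1.01542 = 0.16943
θ = 2·atan2(ρ, z) = 2·atan2(0.08602, 1.004) = 0.17094 rad
ℓ = θ/κ = 0.17094/0.16943 = 1.00891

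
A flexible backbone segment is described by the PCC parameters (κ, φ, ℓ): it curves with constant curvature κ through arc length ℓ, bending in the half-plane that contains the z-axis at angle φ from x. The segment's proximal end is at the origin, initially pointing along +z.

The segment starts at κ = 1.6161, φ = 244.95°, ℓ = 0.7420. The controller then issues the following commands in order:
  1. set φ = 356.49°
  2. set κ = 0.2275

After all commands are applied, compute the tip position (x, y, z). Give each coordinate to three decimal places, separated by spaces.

initial: κ=1.6161, φ=244.95°, ℓ=0.7420
cmd 1: set φ=356.49° → (κ,φ,ℓ)=(1.6161,356.49°,0.7420) → tip=(0.3933,-0.0241,0.5765)
cmd 2: set κ=0.2275 → (κ,φ,ℓ)=(0.2275,356.49°,0.7420) → tip=(0.0624,-0.0038,0.7385)

0.062 -0.004 0.738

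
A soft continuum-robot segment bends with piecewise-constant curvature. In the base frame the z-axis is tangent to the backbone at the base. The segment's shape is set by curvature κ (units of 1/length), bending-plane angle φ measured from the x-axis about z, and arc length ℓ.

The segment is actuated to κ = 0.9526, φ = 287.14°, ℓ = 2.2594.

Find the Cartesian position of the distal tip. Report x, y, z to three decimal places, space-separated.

0.479 -1.554 0.877

θ = κ·ℓ = 0.9526 × 2.2594 = 2.15230 rad
ρ = (1 − cos θ)/κ = (1 − -0.54928)/0.9526 = 1.62637
z = sin θ / κ = 0.83564/0.9526 = 0.87722
x = ρ cos φ = 1.62637 × cos(287.14°) = 0.47930
y = ρ sin φ = 1.62637 × sin(287.14°) = -1.55414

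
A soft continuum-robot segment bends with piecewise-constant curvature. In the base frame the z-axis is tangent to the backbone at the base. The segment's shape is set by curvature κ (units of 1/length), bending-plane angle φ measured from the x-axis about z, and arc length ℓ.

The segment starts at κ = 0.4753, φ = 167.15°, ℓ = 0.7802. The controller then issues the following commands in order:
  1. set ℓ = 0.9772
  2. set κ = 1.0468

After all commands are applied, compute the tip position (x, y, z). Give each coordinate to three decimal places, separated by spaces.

-0.446 0.102 0.815

initial: κ=0.4753, φ=167.15°, ℓ=0.7802
cmd 1: set ℓ=0.9772 → (κ,φ,ℓ)=(0.4753,167.15°,0.9772) → tip=(-0.2173,0.0496,0.9424)
cmd 2: set κ=1.0468 → (κ,φ,ℓ)=(1.0468,167.15°,0.9772) → tip=(-0.4463,0.1018,0.8155)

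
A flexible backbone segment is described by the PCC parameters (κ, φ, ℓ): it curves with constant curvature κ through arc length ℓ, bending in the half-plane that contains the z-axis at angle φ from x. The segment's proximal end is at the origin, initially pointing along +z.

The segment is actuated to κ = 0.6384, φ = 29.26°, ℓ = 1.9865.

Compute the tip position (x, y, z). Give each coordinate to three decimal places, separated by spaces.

0.959 0.537 1.495

θ = κ·ℓ = 0.6384 × 1.9865 = 1.26818 rad
ρ = (1 − cos θ)/κ = (1 − 0.29802)/0.6384 = 1.09960
z = sin θ / κ = 0.95456/0.6384 = 1.49524
x = ρ cos φ = 1.09960 × cos(29.26°) = 0.95930
y = ρ sin φ = 1.09960 × sin(29.26°) = 0.53745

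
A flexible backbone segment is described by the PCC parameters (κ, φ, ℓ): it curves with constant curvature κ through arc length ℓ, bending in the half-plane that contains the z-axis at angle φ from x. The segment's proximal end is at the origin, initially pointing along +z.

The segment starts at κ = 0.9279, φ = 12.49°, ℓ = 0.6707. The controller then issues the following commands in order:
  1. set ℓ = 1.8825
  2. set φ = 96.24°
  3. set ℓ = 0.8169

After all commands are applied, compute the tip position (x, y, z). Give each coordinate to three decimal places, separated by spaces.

initial: κ=0.9279, φ=12.49°, ℓ=0.6707
cmd 1: set ℓ=1.8825 → (κ,φ,ℓ)=(0.9279,12.49°,1.8825) → tip=(1.2364,0.2739,1.0611)
cmd 2: set φ=96.24° → (κ,φ,ℓ)=(0.9279,96.24°,1.8825) → tip=(-0.1376,1.2589,1.0611)
cmd 3: set ℓ=0.8169 → (κ,φ,ℓ)=(0.9279,96.24°,0.8169) → tip=(-0.0321,0.2933,0.7409)

-0.032 0.293 0.741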